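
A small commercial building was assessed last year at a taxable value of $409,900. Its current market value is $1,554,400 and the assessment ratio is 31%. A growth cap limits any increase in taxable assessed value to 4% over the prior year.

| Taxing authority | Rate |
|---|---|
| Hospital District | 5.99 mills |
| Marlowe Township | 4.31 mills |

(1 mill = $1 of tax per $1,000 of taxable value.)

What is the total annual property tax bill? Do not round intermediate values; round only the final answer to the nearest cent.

Uncapped assessed value = $1,554,400 × 0.31 = $481,864
Cap limit = $409,900 × 1.04 = $426,296
Taxable assessed value = min($481,864, $426,296) = $426,296 (cap binds)
Hospital District: $426,296 × 0.00599 = $2,553.51304
Marlowe Township: $426,296 × 0.00431 = $1,837.33576
Total = $4,390.8488

$4,390.85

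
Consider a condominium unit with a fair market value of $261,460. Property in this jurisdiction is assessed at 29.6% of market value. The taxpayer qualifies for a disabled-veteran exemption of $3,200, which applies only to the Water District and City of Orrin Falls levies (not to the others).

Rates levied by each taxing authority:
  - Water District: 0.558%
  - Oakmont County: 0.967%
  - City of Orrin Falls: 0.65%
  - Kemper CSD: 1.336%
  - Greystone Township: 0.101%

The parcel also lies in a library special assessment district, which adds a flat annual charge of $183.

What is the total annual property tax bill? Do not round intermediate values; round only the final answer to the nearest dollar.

Assessed value = $261,460 × 0.296 = $77,392.16
Water District: ($77,392.16 − $3,200) × 0.00558 = $74,192.16 × 0.00558 = $413.9922528
Oakmont County: $77,392.16 × 0.00967 = $748.3821872
City of Orrin Falls: ($77,392.16 − $3,200) × 0.0065 = $74,192.16 × 0.0065 = $482.24904
Kemper CSD: $77,392.16 × 0.01336 = $1,033.9592576
Greystone Township: $77,392.16 × 0.00101 = $78.1660816
Levies subtotal = $2,756.7488192
Total = $2,756.7488192 + $183 = $2,939.7488192

$2,940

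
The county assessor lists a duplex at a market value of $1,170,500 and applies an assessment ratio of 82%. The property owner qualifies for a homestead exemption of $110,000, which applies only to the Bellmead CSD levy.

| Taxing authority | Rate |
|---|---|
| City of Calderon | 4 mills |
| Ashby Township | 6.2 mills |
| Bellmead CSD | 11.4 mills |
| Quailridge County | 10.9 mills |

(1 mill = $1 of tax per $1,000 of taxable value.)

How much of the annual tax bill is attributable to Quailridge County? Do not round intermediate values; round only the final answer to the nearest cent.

Assessed value = $1,170,500 × 0.82 = $959,810
Quailridge County taxable value = $959,810 (exemption does not apply)
Quailridge County levy = $959,810 × 0.0109 = $10,461.929

$10,461.93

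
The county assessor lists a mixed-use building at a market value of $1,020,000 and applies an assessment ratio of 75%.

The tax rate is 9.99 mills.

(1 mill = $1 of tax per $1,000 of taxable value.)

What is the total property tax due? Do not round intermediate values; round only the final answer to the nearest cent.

$7,642.35

Assessed value = $1,020,000 × 0.75 = $765,000
Tax = $765,000 × 0.00999 = $7,642.35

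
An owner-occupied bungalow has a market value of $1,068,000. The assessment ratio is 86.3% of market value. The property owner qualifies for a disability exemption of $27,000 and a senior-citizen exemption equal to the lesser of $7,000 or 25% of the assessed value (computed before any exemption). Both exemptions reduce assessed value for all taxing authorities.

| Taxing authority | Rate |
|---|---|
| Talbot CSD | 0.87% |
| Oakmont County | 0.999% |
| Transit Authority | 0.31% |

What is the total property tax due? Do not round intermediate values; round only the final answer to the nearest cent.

Assessed value = $1,068,000 × 0.863 = $921,684
Senior-citizen exemption = min($7,000, 25% × $921,684) = min($7,000, $230,421) = $7,000 (dollar cap binds)
Taxable value = $921,684 − $27,000 − $7,000 = $887,684
Talbot CSD: $887,684 × 0.0087 = $7,722.8508
Oakmont County: $887,684 × 0.00999 = $8,867.96316
Transit Authority: $887,684 × 0.0031 = $2,751.8204
Total = $19,342.63436

$19,342.63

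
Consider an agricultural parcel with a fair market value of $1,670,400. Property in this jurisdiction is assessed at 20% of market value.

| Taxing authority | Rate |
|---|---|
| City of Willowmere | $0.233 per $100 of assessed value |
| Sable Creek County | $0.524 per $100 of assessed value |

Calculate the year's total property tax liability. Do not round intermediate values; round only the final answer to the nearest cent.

Assessed value = $1,670,400 × 0.2 = $334,080
City of Willowmere: $334,080 × 0.00233 = $778.4064
Sable Creek County: $334,080 × 0.00524 = $1,750.5792
Total = $778.4064 + $1,750.5792 = $2,528.9856

$2,528.99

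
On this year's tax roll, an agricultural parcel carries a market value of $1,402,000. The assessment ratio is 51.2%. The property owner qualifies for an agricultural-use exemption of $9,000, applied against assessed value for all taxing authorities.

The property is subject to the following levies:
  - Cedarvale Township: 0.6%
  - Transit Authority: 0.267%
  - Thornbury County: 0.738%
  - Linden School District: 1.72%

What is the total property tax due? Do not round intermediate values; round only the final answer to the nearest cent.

Assessed value = $1,402,000 × 0.512 = $717,824
Taxable value = $717,824 − $9,000 = $708,824
Cedarvale Township: $708,824 × 0.006 = $4,252.944
Transit Authority: $708,824 × 0.00267 = $1,892.56008
Thornbury County: $708,824 × 0.00738 = $5,231.12112
Linden School District: $708,824 × 0.0172 = $12,191.7728
Total = $4,252.944 + $1,892.56008 + $5,231.12112 + $12,191.7728 = $23,568.398

$23,568.40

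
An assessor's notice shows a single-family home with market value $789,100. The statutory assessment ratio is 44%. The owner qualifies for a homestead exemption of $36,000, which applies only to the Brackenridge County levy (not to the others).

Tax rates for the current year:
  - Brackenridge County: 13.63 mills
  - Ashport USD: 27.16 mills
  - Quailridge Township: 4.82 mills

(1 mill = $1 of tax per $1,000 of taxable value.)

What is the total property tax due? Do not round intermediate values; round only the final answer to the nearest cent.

$15,345.29

Assessed value = $789,100 × 0.44 = $347,204
Brackenridge County: ($347,204 − $36,000) × 0.01363 = $311,204 × 0.01363 = $4,241.71052
Ashport USD: $347,204 × 0.02716 = $9,430.06064
Quailridge Township: $347,204 × 0.00482 = $1,673.52328
Total = $15,345.29444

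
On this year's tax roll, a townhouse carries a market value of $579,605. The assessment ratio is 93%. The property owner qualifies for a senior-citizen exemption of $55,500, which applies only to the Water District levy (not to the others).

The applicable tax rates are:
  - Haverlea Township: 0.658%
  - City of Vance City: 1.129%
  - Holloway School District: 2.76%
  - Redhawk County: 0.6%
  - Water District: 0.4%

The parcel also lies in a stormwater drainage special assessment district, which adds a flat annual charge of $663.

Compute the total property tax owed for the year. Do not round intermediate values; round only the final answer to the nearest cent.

Assessed value = $579,605 × 0.93 = $539,032.65
Haverlea Township: $539,032.65 × 0.00658 = $3,546.834837
City of Vance City: $539,032.65 × 0.01129 = $6,085.6786185
Holloway School District: $539,032.65 × 0.0276 = $14,877.30114
Redhawk County: $539,032.65 × 0.006 = $3,234.1959
Water District: ($539,032.65 − $55,500) × 0.004 = $483,532.65 × 0.004 = $1,934.1306
Levies subtotal = $29,678.1410955
Total = $29,678.1410955 + $663 = $30,341.1410955

$30,341.14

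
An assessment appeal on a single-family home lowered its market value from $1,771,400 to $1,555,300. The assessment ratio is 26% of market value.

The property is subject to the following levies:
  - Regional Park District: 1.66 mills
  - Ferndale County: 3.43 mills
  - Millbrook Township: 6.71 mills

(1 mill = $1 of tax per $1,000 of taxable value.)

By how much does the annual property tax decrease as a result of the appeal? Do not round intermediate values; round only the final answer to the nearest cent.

Old assessed value = $1,771,400 × 0.26 = $460,564
New assessed value = $1,555,300 × 0.26 = $404,378
Combined rate = 0.00166 + 0.00343 + 0.00671 = 0.0118
Old tax = $460,564 × 0.0118 = $5,434.6552
New tax = $404,378 × 0.0118 = $4,771.6604
Reduction = $5,434.6552 − $4,771.6604 = $662.9948

$662.99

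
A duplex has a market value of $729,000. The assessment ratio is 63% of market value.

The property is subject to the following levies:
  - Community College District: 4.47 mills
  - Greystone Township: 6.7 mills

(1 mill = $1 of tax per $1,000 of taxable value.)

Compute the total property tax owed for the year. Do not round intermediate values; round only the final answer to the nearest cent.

Assessed value = $729,000 × 0.63 = $459,270
Community College District: $459,270 × 0.00447 = $2,052.9369
Greystone Township: $459,270 × 0.0067 = $3,077.109
Total = $2,052.9369 + $3,077.109 = $5,130.0459

$5,130.05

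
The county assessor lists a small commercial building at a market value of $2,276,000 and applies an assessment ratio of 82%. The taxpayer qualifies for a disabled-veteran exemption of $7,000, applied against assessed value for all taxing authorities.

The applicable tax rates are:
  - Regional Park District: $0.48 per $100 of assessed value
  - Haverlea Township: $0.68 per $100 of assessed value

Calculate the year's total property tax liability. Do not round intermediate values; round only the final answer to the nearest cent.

$21,568.11

Assessed value = $2,276,000 × 0.82 = $1,866,320
Taxable value = $1,866,320 − $7,000 = $1,859,320
Regional Park District: $1,859,320 × 0.0048 = $8,924.736
Haverlea Township: $1,859,320 × 0.0068 = $12,643.376
Total = $8,924.736 + $12,643.376 = $21,568.112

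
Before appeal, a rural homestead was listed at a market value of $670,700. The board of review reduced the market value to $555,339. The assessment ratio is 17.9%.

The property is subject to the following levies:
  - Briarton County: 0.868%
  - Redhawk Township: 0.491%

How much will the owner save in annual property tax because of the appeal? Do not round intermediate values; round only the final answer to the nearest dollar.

Old assessed value = $670,700 × 0.179 = $120,055.3
New assessed value = $555,339 × 0.179 = $99,405.681
Combined rate = 0.00868 + 0.00491 = 0.01359
Old tax = $120,055.3 × 0.01359 = $1,631.551527
New tax = $99,405.681 × 0.01359 = $1,350.92320479
Reduction = $1,631.551527 − $1,350.92320479 = $280.62832221

$281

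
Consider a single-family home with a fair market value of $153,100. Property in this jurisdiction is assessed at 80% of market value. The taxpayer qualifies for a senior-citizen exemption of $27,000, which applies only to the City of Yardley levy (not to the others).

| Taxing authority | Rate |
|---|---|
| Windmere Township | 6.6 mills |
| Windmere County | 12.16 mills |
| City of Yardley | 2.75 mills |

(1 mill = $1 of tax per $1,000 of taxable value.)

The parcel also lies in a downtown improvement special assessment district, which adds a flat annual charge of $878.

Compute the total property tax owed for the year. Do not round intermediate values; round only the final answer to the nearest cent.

$3,438.29

Assessed value = $153,100 × 0.8 = $122,480
Windmere Township: $122,480 × 0.0066 = $808.368
Windmere County: $122,480 × 0.01216 = $1,489.3568
City of Yardley: ($122,480 − $27,000) × 0.00275 = $95,480 × 0.00275 = $262.57
Levies subtotal = $2,560.2948
Total = $2,560.2948 + $878 = $3,438.2948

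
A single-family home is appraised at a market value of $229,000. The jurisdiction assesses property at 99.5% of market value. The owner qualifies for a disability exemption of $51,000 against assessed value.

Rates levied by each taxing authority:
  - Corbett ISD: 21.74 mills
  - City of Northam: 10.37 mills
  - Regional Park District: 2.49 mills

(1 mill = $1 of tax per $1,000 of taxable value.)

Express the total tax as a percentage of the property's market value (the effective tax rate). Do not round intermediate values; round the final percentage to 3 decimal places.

2.672%

Assessed value = $229,000 × 0.995 = $227,855
Taxable value = $227,855 − $51,000 = $176,855
Corbett ISD: $176,855 × 0.02174 = $3,844.8277
City of Northam: $176,855 × 0.01037 = $1,833.98635
Regional Park District: $176,855 × 0.00249 = $440.36895
Total tax = $6,119.183
Effective rate = $6,119.183 ÷ $229,000 = 2.672% of market value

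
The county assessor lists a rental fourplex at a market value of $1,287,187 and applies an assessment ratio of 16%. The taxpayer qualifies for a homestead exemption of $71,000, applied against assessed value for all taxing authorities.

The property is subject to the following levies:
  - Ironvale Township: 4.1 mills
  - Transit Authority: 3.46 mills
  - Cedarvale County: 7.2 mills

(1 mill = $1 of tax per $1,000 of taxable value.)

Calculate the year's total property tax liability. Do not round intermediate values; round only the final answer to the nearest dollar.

$1,992

Assessed value = $1,287,187 × 0.16 = $205,949.92
Taxable value = $205,949.92 − $71,000 = $134,949.92
Ironvale Township: $134,949.92 × 0.0041 = $553.294672
Transit Authority: $134,949.92 × 0.00346 = $466.9267232
Cedarvale County: $134,949.92 × 0.0072 = $971.639424
Total = $553.294672 + $466.9267232 + $971.639424 = $1,991.8608192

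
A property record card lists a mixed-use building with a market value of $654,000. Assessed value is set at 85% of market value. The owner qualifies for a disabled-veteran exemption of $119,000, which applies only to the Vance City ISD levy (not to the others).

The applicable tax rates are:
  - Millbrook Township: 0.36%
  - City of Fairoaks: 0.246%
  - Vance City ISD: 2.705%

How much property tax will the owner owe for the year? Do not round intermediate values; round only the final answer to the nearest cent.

Assessed value = $654,000 × 0.85 = $555,900
Millbrook Township: $555,900 × 0.0036 = $2,001.24
City of Fairoaks: $555,900 × 0.00246 = $1,367.514
Vance City ISD: ($555,900 − $119,000) × 0.02705 = $436,900 × 0.02705 = $11,818.145
Total = $15,186.899

$15,186.90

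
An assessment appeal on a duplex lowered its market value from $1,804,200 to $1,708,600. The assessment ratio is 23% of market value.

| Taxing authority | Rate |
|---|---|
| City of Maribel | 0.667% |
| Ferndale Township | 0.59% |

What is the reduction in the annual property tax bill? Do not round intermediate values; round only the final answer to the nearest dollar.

$276

Old assessed value = $1,804,200 × 0.23 = $414,966
New assessed value = $1,708,600 × 0.23 = $392,978
Combined rate = 0.00667 + 0.0059 = 0.01257
Old tax = $414,966 × 0.01257 = $5,216.12262
New tax = $392,978 × 0.01257 = $4,939.73346
Reduction = $5,216.12262 − $4,939.73346 = $276.38916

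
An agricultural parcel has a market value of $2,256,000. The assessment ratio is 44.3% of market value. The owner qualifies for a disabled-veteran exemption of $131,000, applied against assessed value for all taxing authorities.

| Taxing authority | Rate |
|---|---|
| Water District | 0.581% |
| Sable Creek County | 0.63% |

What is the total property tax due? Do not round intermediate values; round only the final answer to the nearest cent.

$10,516.42

Assessed value = $2,256,000 × 0.443 = $999,408
Taxable value = $999,408 − $131,000 = $868,408
Water District: $868,408 × 0.00581 = $5,045.45048
Sable Creek County: $868,408 × 0.0063 = $5,470.9704
Total = $5,045.45048 + $5,470.9704 = $10,516.42088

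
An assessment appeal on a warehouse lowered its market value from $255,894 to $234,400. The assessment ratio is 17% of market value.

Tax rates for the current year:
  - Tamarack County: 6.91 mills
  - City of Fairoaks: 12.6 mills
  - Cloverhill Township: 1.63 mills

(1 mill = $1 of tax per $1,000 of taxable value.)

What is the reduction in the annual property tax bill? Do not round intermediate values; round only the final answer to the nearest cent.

Old assessed value = $255,894 × 0.17 = $43,501.98
New assessed value = $234,400 × 0.17 = $39,848
Combined rate = 0.00691 + 0.0126 + 0.00163 = 0.02114
Old tax = $43,501.98 × 0.02114 = $919.6318572
New tax = $39,848 × 0.02114 = $842.38672
Reduction = $919.6318572 − $842.38672 = $77.2451372

$77.25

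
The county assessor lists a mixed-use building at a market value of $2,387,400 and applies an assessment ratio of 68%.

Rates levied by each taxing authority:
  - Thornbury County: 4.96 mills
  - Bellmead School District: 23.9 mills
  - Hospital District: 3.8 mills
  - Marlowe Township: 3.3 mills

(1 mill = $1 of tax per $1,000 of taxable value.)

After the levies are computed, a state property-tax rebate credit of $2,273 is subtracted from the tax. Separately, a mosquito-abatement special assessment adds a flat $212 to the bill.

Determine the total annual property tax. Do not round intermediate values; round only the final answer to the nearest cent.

$56,317.61

Assessed value = $2,387,400 × 0.68 = $1,623,432
Thornbury County: $1,623,432 × 0.00496 = $8,052.22272
Bellmead School District: $1,623,432 × 0.0239 = $38,800.0248
Hospital District: $1,623,432 × 0.0038 = $6,169.0416
Marlowe Township: $1,623,432 × 0.0033 = $5,357.3256
Levies subtotal = $58,378.61472
After credit = $58,378.61472 − $2,273 = $56,105.61472
Total = $56,105.61472 + $212 = $56,317.61472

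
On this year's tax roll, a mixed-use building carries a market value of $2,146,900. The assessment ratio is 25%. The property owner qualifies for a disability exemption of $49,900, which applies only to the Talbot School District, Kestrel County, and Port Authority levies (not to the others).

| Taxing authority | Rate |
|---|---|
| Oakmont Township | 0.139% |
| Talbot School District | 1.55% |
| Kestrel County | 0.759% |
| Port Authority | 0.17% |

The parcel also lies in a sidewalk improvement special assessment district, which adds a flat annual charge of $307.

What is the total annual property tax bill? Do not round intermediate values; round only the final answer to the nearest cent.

$13,121.44

Assessed value = $2,146,900 × 0.25 = $536,725
Oakmont Township: $536,725 × 0.00139 = $746.04775
Talbot School District: ($536,725 − $49,900) × 0.0155 = $486,825 × 0.0155 = $7,545.7875
Kestrel County: ($536,725 − $49,900) × 0.00759 = $486,825 × 0.00759 = $3,695.00175
Port Authority: ($536,725 − $49,900) × 0.0017 = $486,825 × 0.0017 = $827.6025
Levies subtotal = $12,814.4395
Total = $12,814.4395 + $307 = $13,121.4395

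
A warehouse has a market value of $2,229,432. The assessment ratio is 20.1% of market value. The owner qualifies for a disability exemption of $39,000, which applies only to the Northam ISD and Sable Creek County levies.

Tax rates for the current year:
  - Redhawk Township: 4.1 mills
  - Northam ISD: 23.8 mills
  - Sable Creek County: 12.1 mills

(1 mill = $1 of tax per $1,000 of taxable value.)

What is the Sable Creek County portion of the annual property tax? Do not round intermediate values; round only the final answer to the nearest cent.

Assessed value = $2,229,432 × 0.201 = $448,115.832
Sable Creek County taxable value = $448,115.832 − $39,000 = $409,115.832
Sable Creek County levy = $409,115.832 × 0.0121 = $4,950.3015672

$4,950.30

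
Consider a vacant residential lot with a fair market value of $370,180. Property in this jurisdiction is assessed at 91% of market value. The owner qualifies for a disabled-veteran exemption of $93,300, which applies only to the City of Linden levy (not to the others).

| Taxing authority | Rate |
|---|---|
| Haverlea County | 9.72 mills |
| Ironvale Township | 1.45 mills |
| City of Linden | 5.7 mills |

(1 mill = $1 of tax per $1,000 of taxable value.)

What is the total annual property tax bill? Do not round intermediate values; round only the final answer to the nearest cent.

Assessed value = $370,180 × 0.91 = $336,863.8
Haverlea County: $336,863.8 × 0.00972 = $3,274.316136
Ironvale Township: $336,863.8 × 0.00145 = $488.45251
City of Linden: ($336,863.8 − $93,300) × 0.0057 = $243,563.8 × 0.0057 = $1,388.31366
Total = $5,151.082306

$5,151.08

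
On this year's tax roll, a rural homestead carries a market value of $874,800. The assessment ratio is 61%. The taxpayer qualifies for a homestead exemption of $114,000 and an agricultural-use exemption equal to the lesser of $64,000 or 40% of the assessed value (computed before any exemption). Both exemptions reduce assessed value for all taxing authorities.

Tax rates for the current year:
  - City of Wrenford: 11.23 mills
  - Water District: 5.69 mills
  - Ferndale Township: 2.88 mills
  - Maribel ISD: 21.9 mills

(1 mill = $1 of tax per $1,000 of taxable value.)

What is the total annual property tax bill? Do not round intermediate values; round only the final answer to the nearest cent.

$14,829.69

Assessed value = $874,800 × 0.61 = $533,628
Agricultural-use exemption = min($64,000, 40% × $533,628) = min($64,000, $213,451.2) = $64,000 (dollar cap binds)
Taxable value = $533,628 − $114,000 − $64,000 = $355,628
City of Wrenford: $355,628 × 0.01123 = $3,993.70244
Water District: $355,628 × 0.00569 = $2,023.52332
Ferndale Township: $355,628 × 0.00288 = $1,024.20864
Maribel ISD: $355,628 × 0.0219 = $7,788.2532
Total = $14,829.6876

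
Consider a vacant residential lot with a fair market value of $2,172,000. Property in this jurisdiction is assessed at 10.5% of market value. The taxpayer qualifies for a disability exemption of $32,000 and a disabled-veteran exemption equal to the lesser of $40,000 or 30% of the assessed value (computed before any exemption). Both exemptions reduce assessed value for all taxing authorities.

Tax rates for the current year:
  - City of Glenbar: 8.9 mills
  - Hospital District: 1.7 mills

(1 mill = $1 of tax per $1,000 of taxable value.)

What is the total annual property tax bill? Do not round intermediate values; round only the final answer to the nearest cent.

Assessed value = $2,172,000 × 0.105 = $228,060
Disabled-veteran exemption = min($40,000, 30% × $228,060) = min($40,000, $68,418) = $40,000 (dollar cap binds)
Taxable value = $228,060 − $32,000 − $40,000 = $156,060
City of Glenbar: $156,060 × 0.0089 = $1,388.934
Hospital District: $156,060 × 0.0017 = $265.302
Total = $1,654.236

$1,654.24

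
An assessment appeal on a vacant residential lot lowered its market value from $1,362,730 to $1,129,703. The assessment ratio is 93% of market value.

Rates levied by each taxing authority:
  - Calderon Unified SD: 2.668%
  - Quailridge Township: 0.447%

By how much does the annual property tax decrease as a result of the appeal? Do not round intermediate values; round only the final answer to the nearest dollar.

Old assessed value = $1,362,730 × 0.93 = $1,267,338.9
New assessed value = $1,129,703 × 0.93 = $1,050,623.79
Combined rate = 0.02668 + 0.00447 = 0.03115
Old tax = $1,267,338.9 × 0.03115 = $39,477.606735
New tax = $1,050,623.79 × 0.03115 = $32,726.9310585
Reduction = $39,477.606735 − $32,726.9310585 = $6,750.6756765

$6,751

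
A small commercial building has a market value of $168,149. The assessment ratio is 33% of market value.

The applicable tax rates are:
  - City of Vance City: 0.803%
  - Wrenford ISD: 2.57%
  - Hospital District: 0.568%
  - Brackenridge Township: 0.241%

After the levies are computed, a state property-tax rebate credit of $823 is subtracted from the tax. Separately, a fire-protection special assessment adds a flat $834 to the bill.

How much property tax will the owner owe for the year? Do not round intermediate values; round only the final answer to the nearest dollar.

Assessed value = $168,149 × 0.33 = $55,489.17
City of Vance City: $55,489.17 × 0.00803 = $445.5780351
Wrenford ISD: $55,489.17 × 0.0257 = $1,426.071669
Hospital District: $55,489.17 × 0.00568 = $315.1784856
Brackenridge Township: $55,489.17 × 0.00241 = $133.7288997
Levies subtotal = $2,320.5570894
After credit = $2,320.5570894 − $823 = $1,497.5570894
Total = $1,497.5570894 + $834 = $2,331.5570894

$2,332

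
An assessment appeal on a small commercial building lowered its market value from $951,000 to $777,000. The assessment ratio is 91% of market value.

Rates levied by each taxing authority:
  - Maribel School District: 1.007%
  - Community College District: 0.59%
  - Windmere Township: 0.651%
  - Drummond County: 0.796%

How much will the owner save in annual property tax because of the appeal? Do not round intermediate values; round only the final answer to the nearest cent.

Old assessed value = $951,000 × 0.91 = $865,410
New assessed value = $777,000 × 0.91 = $707,070
Combined rate = 0.01007 + 0.0059 + 0.00651 + 0.00796 = 0.03044
Old tax = $865,410 × 0.03044 = $26,343.0804
New tax = $707,070 × 0.03044 = $21,523.2108
Reduction = $26,343.0804 − $21,523.2108 = $4,819.8696

$4,819.87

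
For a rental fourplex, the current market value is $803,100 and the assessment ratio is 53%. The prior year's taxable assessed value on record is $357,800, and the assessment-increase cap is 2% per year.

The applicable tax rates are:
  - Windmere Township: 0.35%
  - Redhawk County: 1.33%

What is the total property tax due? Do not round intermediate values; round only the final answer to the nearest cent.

$6,131.26

Uncapped assessed value = $803,100 × 0.53 = $425,643
Cap limit = $357,800 × 1.02 = $364,956
Taxable assessed value = min($425,643, $364,956) = $364,956 (cap binds)
Windmere Township: $364,956 × 0.0035 = $1,277.346
Redhawk County: $364,956 × 0.0133 = $4,853.9148
Total = $6,131.2608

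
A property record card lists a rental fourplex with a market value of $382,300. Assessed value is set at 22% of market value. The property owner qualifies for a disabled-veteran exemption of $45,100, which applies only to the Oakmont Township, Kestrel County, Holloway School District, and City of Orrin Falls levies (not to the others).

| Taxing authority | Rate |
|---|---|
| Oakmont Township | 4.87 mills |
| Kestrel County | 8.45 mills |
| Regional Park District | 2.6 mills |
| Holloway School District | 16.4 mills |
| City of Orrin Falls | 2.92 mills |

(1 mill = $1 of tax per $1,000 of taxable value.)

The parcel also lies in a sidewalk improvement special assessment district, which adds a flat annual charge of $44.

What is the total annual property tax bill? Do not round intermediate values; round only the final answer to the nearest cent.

$1,535.83

Assessed value = $382,300 × 0.22 = $84,106
Oakmont Township: ($84,106 − $45,100) × 0.00487 = $39,006 × 0.00487 = $189.95922
Kestrel County: ($84,106 − $45,100) × 0.00845 = $39,006 × 0.00845 = $329.6007
Regional Park District: $84,106 × 0.0026 = $218.6756
Holloway School District: ($84,106 − $45,100) × 0.0164 = $39,006 × 0.0164 = $639.6984
City of Orrin Falls: ($84,106 − $45,100) × 0.00292 = $39,006 × 0.00292 = $113.89752
Levies subtotal = $1,491.83144
Total = $1,491.83144 + $44 = $1,535.83144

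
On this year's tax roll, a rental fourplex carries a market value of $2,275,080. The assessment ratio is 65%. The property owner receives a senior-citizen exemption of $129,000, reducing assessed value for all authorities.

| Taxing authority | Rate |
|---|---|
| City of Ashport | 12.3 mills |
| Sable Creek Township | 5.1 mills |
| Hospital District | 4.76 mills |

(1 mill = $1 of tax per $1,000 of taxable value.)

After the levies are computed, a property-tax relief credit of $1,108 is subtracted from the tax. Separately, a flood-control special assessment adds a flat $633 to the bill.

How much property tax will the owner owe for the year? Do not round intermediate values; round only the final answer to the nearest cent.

$29,436.61

Assessed value = $2,275,080 × 0.65 = $1,478,802
Taxable value = $1,478,802 − $129,000 = $1,349,802
City of Ashport: $1,349,802 × 0.0123 = $16,602.5646
Sable Creek Township: $1,349,802 × 0.0051 = $6,883.9902
Hospital District: $1,349,802 × 0.00476 = $6,425.05752
Levies subtotal = $29,911.61232
After credit = $29,911.61232 − $1,108 = $28,803.61232
Total = $28,803.61232 + $633 = $29,436.61232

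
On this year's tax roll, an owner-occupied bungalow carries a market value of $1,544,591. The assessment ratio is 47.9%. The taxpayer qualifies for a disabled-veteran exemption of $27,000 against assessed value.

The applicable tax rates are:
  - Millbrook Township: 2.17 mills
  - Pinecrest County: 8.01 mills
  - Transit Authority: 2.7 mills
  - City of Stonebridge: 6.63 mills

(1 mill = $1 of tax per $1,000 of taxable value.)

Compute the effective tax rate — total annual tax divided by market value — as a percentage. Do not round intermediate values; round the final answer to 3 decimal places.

0.900%

Assessed value = $1,544,591 × 0.479 = $739,859.089
Taxable value = $739,859.089 − $27,000 = $712,859.089
Millbrook Township: $712,859.089 × 0.00217 = $1,546.90422313
Pinecrest County: $712,859.089 × 0.00801 = $5,710.00130289
Transit Authority: $712,859.089 × 0.0027 = $1,924.7195403
City of Stonebridge: $712,859.089 × 0.00663 = $4,726.25576007
Total tax = $13,907.88082639
Effective rate = $13,907.88082639 ÷ $1,544,591 = 0.900% of market value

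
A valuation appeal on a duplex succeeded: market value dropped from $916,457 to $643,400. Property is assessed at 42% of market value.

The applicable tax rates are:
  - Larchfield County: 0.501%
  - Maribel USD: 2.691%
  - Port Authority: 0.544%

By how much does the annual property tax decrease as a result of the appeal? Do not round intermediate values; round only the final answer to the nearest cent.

Old assessed value = $916,457 × 0.42 = $384,911.94
New assessed value = $643,400 × 0.42 = $270,228
Combined rate = 0.00501 + 0.02691 + 0.00544 = 0.03736
Old tax = $384,911.94 × 0.03736 = $14,380.3100784
New tax = $270,228 × 0.03736 = $10,095.71808
Reduction = $14,380.3100784 − $10,095.71808 = $4,284.5919984

$4,284.59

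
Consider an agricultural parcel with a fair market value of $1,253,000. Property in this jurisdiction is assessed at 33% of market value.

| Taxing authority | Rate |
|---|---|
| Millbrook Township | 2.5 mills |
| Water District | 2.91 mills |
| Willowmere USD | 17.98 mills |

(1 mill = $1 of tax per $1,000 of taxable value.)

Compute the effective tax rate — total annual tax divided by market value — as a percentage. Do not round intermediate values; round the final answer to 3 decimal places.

Assessed value = $1,253,000 × 0.33 = $413,490
Millbrook Township: $413,490 × 0.0025 = $1,033.725
Water District: $413,490 × 0.00291 = $1,203.2559
Willowmere USD: $413,490 × 0.01798 = $7,434.5502
Total tax = $9,671.5311
Effective rate = $9,671.5311 ÷ $1,253,000 = 0.772% of market value

0.772%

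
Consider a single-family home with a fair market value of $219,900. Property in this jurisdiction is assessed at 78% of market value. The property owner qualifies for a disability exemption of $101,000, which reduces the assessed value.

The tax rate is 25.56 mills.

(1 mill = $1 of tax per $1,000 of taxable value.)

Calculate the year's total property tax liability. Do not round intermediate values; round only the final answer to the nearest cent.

Assessed value = $219,900 × 0.78 = $171,522
Taxable value = $171,522 − $101,000 = $70,522
Tax = $70,522 × 0.02556 = $1,802.54232

$1,802.54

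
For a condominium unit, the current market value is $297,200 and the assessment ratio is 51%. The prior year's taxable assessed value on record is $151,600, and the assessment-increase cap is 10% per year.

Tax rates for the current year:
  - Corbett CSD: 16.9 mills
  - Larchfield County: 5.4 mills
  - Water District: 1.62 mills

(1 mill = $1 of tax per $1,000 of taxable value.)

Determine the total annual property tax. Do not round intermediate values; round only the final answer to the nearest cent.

$3,625.60

Uncapped assessed value = $297,200 × 0.51 = $151,572
Cap limit = $151,600 × 1.1 = $166,760
Taxable assessed value = min($151,572, $166,760) = $151,572 (cap does not bind)
Corbett CSD: $151,572 × 0.0169 = $2,561.5668
Larchfield County: $151,572 × 0.0054 = $818.4888
Water District: $151,572 × 0.00162 = $245.54664
Total = $3,625.60224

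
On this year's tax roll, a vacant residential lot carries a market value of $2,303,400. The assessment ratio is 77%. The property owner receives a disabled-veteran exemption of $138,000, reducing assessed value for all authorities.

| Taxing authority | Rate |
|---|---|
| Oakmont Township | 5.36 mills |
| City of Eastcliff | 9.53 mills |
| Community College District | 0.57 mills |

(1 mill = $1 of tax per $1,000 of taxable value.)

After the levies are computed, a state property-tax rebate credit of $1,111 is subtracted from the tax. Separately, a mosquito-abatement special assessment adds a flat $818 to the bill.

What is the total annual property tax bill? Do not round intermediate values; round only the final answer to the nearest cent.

$24,993.65

Assessed value = $2,303,400 × 0.77 = $1,773,618
Taxable value = $1,773,618 − $138,000 = $1,635,618
Oakmont Township: $1,635,618 × 0.00536 = $8,766.91248
City of Eastcliff: $1,635,618 × 0.00953 = $15,587.43954
Community College District: $1,635,618 × 0.00057 = $932.30226
Levies subtotal = $25,286.65428
After credit = $25,286.65428 − $1,111 = $24,175.65428
Total = $24,175.65428 + $818 = $24,993.65428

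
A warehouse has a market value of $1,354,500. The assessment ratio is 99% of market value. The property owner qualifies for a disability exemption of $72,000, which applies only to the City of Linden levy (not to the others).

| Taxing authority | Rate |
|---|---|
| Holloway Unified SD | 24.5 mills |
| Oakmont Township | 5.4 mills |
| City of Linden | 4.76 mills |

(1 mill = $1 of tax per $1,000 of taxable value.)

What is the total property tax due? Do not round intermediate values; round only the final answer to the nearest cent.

Assessed value = $1,354,500 × 0.99 = $1,340,955
Holloway Unified SD: $1,340,955 × 0.0245 = $32,853.3975
Oakmont Township: $1,340,955 × 0.0054 = $7,241.157
City of Linden: ($1,340,955 − $72,000) × 0.00476 = $1,268,955 × 0.00476 = $6,040.2258
Total = $46,134.7803

$46,134.78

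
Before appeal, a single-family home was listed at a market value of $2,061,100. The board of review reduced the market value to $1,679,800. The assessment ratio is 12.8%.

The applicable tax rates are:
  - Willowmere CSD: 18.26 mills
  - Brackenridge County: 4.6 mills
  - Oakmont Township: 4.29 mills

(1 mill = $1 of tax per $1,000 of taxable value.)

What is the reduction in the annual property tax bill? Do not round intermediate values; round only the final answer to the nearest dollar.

$1,325

Old assessed value = $2,061,100 × 0.128 = $263,820.8
New assessed value = $1,679,800 × 0.128 = $215,014.4
Combined rate = 0.01826 + 0.0046 + 0.00429 = 0.02715
Old tax = $263,820.8 × 0.02715 = $7,162.73472
New tax = $215,014.4 × 0.02715 = $5,837.64096
Reduction = $7,162.73472 − $5,837.64096 = $1,325.09376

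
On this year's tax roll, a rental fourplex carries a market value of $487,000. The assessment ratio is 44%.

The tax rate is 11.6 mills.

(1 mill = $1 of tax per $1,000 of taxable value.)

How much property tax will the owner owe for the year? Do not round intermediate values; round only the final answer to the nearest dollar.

$2,486

Assessed value = $487,000 × 0.44 = $214,280
Tax = $214,280 × 0.0116 = $2,485.648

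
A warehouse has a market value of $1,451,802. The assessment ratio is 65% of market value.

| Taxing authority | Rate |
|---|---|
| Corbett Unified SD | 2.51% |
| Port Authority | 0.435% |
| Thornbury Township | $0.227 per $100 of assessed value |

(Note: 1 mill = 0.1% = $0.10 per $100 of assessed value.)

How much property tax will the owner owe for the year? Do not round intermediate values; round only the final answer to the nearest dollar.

$29,933

Assessed value = $1,451,802 × 0.65 = $943,671.3
Corbett Unified SD: $943,671.3 × 0.0251 = $23,686.14963
Port Authority: $943,671.3 × 0.00435 = $4,104.970155
Thornbury Township: $943,671.3 × 0.00227 = $2,142.133851
Total = $29,933.253636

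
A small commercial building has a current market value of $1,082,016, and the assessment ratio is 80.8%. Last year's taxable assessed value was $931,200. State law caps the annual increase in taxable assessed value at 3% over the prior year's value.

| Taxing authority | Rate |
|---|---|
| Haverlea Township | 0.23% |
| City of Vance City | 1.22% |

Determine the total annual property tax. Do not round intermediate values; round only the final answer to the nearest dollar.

Uncapped assessed value = $1,082,016 × 0.808 = $874,268.928
Cap limit = $931,200 × 1.03 = $959,136
Taxable assessed value = min($874,268.928, $959,136) = $874,268.928 (cap does not bind)
Haverlea Township: $874,268.928 × 0.0023 = $2,010.8185344
City of Vance City: $874,268.928 × 0.0122 = $10,666.0809216
Total = $12,676.899456

$12,677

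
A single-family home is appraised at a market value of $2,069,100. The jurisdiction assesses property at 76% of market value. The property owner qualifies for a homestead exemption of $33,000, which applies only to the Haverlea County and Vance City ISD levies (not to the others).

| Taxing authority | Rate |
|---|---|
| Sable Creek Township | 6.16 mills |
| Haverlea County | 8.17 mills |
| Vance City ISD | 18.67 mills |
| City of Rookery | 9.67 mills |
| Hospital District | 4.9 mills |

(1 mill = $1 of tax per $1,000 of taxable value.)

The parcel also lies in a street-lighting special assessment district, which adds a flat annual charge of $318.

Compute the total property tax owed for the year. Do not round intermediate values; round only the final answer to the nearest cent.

Assessed value = $2,069,100 × 0.76 = $1,572,516
Sable Creek Township: $1,572,516 × 0.00616 = $9,686.69856
Haverlea County: ($1,572,516 − $33,000) × 0.00817 = $1,539,516 × 0.00817 = $12,577.84572
Vance City ISD: ($1,572,516 − $33,000) × 0.01867 = $1,539,516 × 0.01867 = $28,742.76372
City of Rookery: $1,572,516 × 0.00967 = $15,206.22972
Hospital District: $1,572,516 × 0.0049 = $7,705.3284
Levies subtotal = $73,918.86612
Total = $73,918.86612 + $318 = $74,236.86612

$74,236.87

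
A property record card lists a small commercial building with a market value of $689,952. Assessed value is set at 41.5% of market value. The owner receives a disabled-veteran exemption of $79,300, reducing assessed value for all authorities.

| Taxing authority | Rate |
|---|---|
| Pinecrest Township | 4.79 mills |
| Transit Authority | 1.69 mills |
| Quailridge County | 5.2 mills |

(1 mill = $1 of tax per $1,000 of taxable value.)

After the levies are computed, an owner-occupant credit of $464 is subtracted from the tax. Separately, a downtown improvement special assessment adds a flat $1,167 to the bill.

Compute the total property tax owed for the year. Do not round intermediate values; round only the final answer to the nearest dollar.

$3,121

Assessed value = $689,952 × 0.415 = $286,330.08
Taxable value = $286,330.08 − $79,300 = $207,030.08
Pinecrest Township: $207,030.08 × 0.00479 = $991.6740832
Transit Authority: $207,030.08 × 0.00169 = $349.8808352
Quailridge County: $207,030.08 × 0.0052 = $1,076.556416
Levies subtotal = $2,418.1113344
After credit = $2,418.1113344 − $464 = $1,954.1113344
Total = $1,954.1113344 + $1,167 = $3,121.1113344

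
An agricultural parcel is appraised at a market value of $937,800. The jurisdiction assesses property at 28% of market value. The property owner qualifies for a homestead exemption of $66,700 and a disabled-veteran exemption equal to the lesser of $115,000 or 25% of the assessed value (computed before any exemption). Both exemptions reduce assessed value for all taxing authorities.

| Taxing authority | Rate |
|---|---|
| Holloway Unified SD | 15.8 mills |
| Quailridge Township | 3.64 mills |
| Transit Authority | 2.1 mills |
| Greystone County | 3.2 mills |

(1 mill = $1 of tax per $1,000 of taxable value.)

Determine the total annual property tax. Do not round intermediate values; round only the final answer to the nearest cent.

$3,222.09

Assessed value = $937,800 × 0.28 = $262,584
Disabled-veteran exemption = min($115,000, 25% × $262,584) = min($115,000, $65,646) = $65,646 (percentage binds)
Taxable value = $262,584 − $66,700 − $65,646 = $130,238
Holloway Unified SD: $130,238 × 0.0158 = $2,057.7604
Quailridge Township: $130,238 × 0.00364 = $474.06632
Transit Authority: $130,238 × 0.0021 = $273.4998
Greystone County: $130,238 × 0.0032 = $416.7616
Total = $3,222.08812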